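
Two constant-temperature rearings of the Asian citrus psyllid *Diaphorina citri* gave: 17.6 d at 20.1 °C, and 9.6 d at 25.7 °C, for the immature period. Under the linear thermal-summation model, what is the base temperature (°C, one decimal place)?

Equal thermal constants: D₁(T₁ − T_b) = D₂(T₂ − T_b).
17.6·(20.1 − T_b) = 9.6·(25.7 − T_b)
T_b = (17.6·20.1 − 9.6·25.7) / (17.6 − 9.6) = 107.04 / 8.0 = 13.380 °C ≈ 13.4 °C.

13.4 °C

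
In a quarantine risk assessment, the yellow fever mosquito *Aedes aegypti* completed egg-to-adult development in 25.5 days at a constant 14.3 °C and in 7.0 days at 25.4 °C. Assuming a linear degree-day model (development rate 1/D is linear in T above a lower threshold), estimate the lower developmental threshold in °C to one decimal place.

10.1 °C

Under the model K = D·(T − T_b), so D₁·(T₁ − T_b) = D₂·(T₂ − T_b).
25.5·(14.3 − T_b) = 7.0·(25.4 − T_b)
T_b = (25.5·14.3 − 7.0·25.4) / (25.5 − 7.0) = 186.85 / 18.5 = 10.100 °C ≈ 10.1 °C.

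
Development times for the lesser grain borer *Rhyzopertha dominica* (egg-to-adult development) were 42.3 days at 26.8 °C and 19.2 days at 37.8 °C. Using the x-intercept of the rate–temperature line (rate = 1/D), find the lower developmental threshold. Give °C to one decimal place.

Under the model K = D·(T − T_b), so D₁·(T₁ − T_b) = D₂·(T₂ − T_b).
42.3·(26.8 − T_b) = 19.2·(37.8 − T_b)
T_b = (42.3·26.8 − 19.2·37.8) / (42.3 − 19.2) = 407.88 / 23.1 = 17.657 °C ≈ 17.7 °C.

17.7 °C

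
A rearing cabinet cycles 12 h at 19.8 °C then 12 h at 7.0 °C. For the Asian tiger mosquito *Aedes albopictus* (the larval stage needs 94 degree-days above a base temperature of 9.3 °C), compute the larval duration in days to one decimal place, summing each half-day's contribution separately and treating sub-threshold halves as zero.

Day half: max(0, 19.8 − 9.3) × 0.5 = 10.5 × 0.5 = 5.25 DD.
Night half: max(0, 7.0 − 9.3) × 0.5 = 0.0 × 0.5 = 0.00 DD.
Per 24 h: 5.25 DD/day.
Duration = 94 / 5.25 = 17.905 ≈ 17.9 days.

17.9 days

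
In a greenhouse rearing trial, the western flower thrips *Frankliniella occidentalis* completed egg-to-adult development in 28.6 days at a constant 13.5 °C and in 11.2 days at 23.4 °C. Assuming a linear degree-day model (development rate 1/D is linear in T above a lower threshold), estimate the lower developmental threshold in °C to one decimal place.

7.1 °C

Equal thermal constants: D₁(T₁ − T_b) = D₂(T₂ − T_b).
28.6·(13.5 − T_b) = 11.2·(23.4 − T_b)
T_b = (28.6·13.5 − 11.2·23.4) / (28.6 − 11.2) = 124.02 / 17.4 = 7.128 °C ≈ 7.1 °C.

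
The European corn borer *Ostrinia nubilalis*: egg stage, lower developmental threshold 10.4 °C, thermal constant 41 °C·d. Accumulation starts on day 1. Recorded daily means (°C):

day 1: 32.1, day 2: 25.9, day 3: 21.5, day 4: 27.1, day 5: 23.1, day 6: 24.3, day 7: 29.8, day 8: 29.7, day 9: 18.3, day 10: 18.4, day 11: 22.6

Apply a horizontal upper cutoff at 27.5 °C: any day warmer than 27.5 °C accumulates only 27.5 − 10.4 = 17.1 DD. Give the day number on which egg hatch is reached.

day 3

Daily DD above 10.4 °C (capped at 17.1): 17.1, 15.5, 11.1, 16.7, 12.7, 13.9, 17.1, 17.1, 7.9, 8.0, 12.2.
Cumulative: 17.1, 32.6, 43.7, 60.4, 73.1, 87.0, 104.1, 121.2, 129.1, 137.1, 149.3.
The total first reaches 41 DD on day 3.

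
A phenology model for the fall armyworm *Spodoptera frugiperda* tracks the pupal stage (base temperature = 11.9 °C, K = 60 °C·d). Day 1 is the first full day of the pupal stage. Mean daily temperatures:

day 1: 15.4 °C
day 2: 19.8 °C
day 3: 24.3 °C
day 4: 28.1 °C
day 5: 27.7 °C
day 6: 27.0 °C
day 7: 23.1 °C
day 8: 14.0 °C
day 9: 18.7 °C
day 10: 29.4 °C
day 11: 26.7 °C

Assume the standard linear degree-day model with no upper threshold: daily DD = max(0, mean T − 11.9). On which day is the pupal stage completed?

day 6

Daily DD above 11.9 °C: 3.5, 7.9, 12.4, 16.2, 15.8, 15.1, 11.2, 2.1, 6.8, 17.5, 14.8.
Cumulative: 3.5, 11.4, 23.8, 40.0, 55.8, 70.9, 82.1, 84.2, 91.0, 108.5, 123.3.
The total first reaches 60 DD on day 6.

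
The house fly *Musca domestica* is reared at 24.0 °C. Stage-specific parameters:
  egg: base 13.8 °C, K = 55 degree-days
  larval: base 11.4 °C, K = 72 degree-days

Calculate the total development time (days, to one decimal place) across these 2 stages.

egg: 55 / (24.0 − 13.8) = 55 / 10.2 = 5.392 d.
larval: 72 / (24.0 − 11.4) = 72 / 12.6 = 5.714 d.
Sum = 11.106 ≈ 11.1 days.

11.1 days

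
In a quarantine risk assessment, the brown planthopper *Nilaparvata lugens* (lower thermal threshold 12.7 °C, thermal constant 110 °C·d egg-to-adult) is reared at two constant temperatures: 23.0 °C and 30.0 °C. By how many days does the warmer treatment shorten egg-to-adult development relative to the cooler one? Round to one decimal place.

4.3 days

At 23.0 °C: 110 / (23.0 − 12.7) = 110 / 10.3 = 10.680 d.
At 30.0 °C: 110 / (30.0 − 12.7) = 110 / 17.3 = 6.358 d.
Difference = |10.680 − 6.358| = 4.321 ≈ 4.3 days.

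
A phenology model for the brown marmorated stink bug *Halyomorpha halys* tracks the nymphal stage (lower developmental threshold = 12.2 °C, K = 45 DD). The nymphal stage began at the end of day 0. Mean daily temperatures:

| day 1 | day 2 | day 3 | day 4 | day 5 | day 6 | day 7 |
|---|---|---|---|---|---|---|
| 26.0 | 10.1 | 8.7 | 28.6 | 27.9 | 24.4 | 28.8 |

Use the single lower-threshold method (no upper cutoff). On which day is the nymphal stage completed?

Daily DD above 12.2 °C: 13.8, 0.0, 0.0, 16.4, 15.7, 12.2, 16.6.
Cumulative: 13.8, 13.8, 13.8, 30.2, 45.9, 58.1, 74.7.
The total first reaches 45 DD on day 5.

day 5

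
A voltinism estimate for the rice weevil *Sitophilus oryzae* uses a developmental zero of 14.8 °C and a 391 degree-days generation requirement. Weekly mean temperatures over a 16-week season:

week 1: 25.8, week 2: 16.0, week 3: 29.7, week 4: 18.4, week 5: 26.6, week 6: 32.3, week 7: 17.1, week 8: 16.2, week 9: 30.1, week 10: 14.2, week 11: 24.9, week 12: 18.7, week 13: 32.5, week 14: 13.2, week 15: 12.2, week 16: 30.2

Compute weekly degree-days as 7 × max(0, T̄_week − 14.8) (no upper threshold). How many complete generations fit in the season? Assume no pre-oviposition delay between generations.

2 generations

Weekly DD (7 × max(0, T̄ − 14.8)): 77.0, 8.4, 104.3, 25.2, 82.6, 122.5, 16.1, 9.8, 107.1, 0.0, 70.7, 27.3, 123.9, 0.0, 0.0, 107.8.
Season total = 882.7 DD.
Complete generations = ⌊882.7 / 391⌋ = 2.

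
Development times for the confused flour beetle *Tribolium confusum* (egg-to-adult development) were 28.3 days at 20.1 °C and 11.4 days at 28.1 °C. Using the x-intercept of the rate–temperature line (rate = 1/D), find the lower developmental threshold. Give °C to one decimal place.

14.7 °C

Under the model K = D·(T − T_b), so D₁·(T₁ − T_b) = D₂·(T₂ − T_b).
28.3·(20.1 − T_b) = 11.4·(28.1 − T_b)
T_b = (28.3·20.1 − 11.4·28.1) / (28.3 − 11.4) = 248.49 / 16.9 = 14.704 °C ≈ 14.7 °C.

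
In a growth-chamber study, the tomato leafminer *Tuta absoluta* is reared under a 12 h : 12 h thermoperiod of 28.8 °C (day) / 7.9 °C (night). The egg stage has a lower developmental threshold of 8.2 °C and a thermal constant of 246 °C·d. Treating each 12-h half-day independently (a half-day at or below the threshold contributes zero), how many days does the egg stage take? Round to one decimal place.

23.9 days

Day half: max(0, 28.8 − 8.2) × 0.5 = 20.6 × 0.5 = 10.30 DD.
Night half: max(0, 7.9 − 8.2) × 0.5 = 0.0 × 0.5 = 0.00 DD.
Per 24 h: 10.30 DD/day.
Duration = 246 / 10.30 = 23.883 ≈ 23.9 days.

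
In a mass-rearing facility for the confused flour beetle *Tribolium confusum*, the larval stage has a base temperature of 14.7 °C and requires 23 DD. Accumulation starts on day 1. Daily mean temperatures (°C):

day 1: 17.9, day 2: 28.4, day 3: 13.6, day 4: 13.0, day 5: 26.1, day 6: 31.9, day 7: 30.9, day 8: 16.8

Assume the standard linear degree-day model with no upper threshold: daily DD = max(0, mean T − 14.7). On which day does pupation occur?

Daily DD above 14.7 °C: 3.2, 13.7, 0.0, 0.0, 11.4, 17.2, 16.2, 2.1.
Cumulative: 3.2, 16.9, 16.9, 16.9, 28.3, 45.5, 61.7, 63.8.
The total first reaches 23 DD on day 5.

day 5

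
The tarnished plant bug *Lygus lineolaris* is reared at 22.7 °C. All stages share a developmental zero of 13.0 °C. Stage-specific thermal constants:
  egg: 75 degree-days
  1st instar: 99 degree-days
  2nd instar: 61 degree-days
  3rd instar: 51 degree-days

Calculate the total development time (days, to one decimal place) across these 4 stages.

29.5 days

Daily accumulation at 22.7 °C = 22.7 − 13.0 = 9.7 DD/day.
Total K = 75 + 99 + 61 + 51 = 286 DD.
Total duration = 286 / 9.7 = 29.485 ≈ 29.5 days.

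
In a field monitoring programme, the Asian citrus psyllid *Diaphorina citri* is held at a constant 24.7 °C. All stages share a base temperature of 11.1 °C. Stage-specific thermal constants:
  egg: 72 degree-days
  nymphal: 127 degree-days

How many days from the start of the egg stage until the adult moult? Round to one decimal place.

Daily accumulation at 24.7 °C = 24.7 − 11.1 = 13.6 DD/day.
Total K = 72 + 127 = 199 DD.
Total duration = 199 / 13.6 = 14.632 ≈ 14.6 days.

14.6 days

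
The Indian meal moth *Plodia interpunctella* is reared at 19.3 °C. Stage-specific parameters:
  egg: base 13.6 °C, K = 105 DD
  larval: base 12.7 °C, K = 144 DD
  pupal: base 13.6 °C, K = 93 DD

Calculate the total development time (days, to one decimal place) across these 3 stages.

egg: 105 / (19.3 − 13.6) = 105 / 5.7 = 18.421 d.
larval: 144 / (19.3 − 12.7) = 144 / 6.6 = 21.818 d.
pupal: 93 / (19.3 − 13.6) = 93 / 5.7 = 16.316 d.
Sum = 56.555 ≈ 56.6 days.

56.6 days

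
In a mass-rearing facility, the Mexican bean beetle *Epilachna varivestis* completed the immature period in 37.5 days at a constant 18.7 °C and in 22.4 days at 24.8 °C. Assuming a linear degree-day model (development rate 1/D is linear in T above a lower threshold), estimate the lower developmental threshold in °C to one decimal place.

Under the model K = D·(T − T_b), so D₁·(T₁ − T_b) = D₂·(T₂ − T_b).
37.5·(18.7 − T_b) = 22.4·(24.8 − T_b)
T_b = (37.5·18.7 − 22.4·24.8) / (37.5 − 22.4) = 145.73 / 15.1 = 9.651 °C ≈ 9.7 °C.

9.7 °C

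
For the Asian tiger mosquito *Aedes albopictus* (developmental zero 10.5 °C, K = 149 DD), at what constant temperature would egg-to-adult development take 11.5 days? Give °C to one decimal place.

23.5 °C

Required daily accumulation = 149 / 11.5 = 12.957 DD/day.
T = T_base + 12.957 = 10.5 + 12.957 = 23.457 ≈ 23.5 °C.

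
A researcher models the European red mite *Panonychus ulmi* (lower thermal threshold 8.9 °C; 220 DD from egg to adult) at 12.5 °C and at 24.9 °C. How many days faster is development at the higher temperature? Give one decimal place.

47.4 days

At 12.5 °C: 220 / (12.5 − 8.9) = 220 / 3.6 = 61.111 d.
At 24.9 °C: 220 / (24.9 − 8.9) = 220 / 16.0 = 13.750 d.
Difference = |61.111 − 13.750| = 47.361 ≈ 47.4 days.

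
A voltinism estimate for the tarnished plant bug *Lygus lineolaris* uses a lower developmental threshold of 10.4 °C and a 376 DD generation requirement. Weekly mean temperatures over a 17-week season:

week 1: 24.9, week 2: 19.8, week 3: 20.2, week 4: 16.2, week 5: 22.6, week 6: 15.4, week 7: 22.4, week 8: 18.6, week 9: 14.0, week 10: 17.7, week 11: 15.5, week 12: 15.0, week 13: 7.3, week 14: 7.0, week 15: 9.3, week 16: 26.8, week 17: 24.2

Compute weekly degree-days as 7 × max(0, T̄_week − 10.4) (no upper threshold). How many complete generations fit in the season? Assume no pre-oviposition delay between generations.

Weekly DD (7 × max(0, T̄ − 10.4)): 101.5, 65.8, 68.6, 40.6, 85.4, 35.0, 84.0, 57.4, 25.2, 51.1, 35.7, 32.2, 0.0, 0.0, 0.0, 114.8, 96.6.
Season total = 893.9 DD.
Complete generations = ⌊893.9 / 376⌋ = 2.

2 generations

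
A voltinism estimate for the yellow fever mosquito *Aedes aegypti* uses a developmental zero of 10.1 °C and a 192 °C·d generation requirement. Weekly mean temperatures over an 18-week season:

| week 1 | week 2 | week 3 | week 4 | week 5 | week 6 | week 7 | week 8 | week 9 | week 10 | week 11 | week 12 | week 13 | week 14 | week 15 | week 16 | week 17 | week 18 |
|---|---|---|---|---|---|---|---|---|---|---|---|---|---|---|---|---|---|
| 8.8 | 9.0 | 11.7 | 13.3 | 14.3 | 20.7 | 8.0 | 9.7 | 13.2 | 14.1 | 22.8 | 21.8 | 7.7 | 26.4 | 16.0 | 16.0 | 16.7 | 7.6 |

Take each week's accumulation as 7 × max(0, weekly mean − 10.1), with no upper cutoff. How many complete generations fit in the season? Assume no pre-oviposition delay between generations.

Weekly DD (7 × max(0, T̄ − 10.1)): 0.0, 0.0, 11.2, 22.4, 29.4, 74.2, 0.0, 0.0, 21.7, 28.0, 88.9, 81.9, 0.0, 114.1, 41.3, 41.3, 46.2, 0.0.
Season total = 600.6 DD.
Complete generations = ⌊600.6 / 192⌋ = 3.

3 generations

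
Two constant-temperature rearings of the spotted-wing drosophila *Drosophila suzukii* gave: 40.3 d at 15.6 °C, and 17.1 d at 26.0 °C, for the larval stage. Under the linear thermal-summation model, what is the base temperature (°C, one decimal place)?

Linear rate model ⇒ the product D·(T − T_b) is constant across temperatures.
40.3·(15.6 − T_b) = 17.1·(26.0 − T_b)
T_b = (40.3·15.6 − 17.1·26.0) / (40.3 − 17.1) = 184.08 / 23.2 = 7.934 °C ≈ 7.9 °C.

7.9 °C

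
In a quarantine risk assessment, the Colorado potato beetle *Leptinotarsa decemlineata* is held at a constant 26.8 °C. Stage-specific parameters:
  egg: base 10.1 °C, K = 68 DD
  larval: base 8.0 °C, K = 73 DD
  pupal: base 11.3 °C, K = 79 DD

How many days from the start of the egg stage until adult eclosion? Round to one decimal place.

13.1 days

egg: 68 / (26.8 − 10.1) = 68 / 16.7 = 4.072 d.
larval: 73 / (26.8 − 8.0) = 73 / 18.8 = 3.883 d.
pupal: 79 / (26.8 − 11.3) = 79 / 15.5 = 5.097 d.
Sum = 13.052 ≈ 13.1 days.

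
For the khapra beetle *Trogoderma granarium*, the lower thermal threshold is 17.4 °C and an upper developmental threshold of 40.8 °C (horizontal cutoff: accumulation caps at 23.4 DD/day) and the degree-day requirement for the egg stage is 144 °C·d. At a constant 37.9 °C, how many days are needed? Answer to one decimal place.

7.0 days

Daily accumulation = 37.9 − 17.4 = 20.5 DD/day.
Duration = 144 / 20.5 = 7.024 ≈ 7.0 days.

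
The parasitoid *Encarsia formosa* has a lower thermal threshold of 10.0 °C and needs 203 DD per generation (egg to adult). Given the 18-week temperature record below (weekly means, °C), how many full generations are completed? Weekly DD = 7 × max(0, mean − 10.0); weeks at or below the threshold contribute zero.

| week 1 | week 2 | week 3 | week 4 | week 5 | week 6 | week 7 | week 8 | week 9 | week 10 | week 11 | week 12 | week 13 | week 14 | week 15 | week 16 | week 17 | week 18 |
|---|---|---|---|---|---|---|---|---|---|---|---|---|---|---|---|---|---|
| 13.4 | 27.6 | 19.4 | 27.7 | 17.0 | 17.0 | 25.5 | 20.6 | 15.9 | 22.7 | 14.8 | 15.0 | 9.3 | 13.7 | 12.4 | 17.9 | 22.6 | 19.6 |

5 generations

Weekly DD (7 × max(0, T̄ − 10.0)): 23.8, 123.2, 65.8, 123.9, 49.0, 49.0, 108.5, 74.2, 41.3, 88.9, 33.6, 35.0, 0.0, 25.9, 16.8, 55.3, 88.2, 67.2.
Season total = 1069.6 DD.
Complete generations = ⌊1069.6 / 203⌋ = 5.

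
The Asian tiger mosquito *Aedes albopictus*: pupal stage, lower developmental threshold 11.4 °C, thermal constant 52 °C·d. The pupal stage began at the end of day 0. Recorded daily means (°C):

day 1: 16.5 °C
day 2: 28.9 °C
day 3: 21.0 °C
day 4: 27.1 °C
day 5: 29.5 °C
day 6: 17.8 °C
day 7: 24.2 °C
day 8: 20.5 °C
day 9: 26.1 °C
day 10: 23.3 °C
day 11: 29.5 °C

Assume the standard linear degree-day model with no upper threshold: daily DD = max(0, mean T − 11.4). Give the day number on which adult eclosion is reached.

Daily DD above 11.4 °C: 5.1, 17.5, 9.6, 15.7, 18.1, 6.4, 12.8, 9.1, 14.7, 11.9, 18.1.
Cumulative: 5.1, 22.6, 32.2, 47.9, 66.0, 72.4, 85.2, 94.3, 109.0, 120.9, 139.0.
The total first reaches 52 DD on day 5.

day 5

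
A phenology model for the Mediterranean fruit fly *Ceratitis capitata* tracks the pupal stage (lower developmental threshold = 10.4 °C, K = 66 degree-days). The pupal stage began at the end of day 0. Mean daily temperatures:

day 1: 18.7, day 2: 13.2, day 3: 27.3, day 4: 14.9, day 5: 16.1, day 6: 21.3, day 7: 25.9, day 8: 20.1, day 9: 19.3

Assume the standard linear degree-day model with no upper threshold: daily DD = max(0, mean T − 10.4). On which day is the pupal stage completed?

Daily DD above 10.4 °C: 8.3, 2.8, 16.9, 4.5, 5.7, 10.9, 15.5, 9.7, 8.9.
Cumulative: 8.3, 11.1, 28.0, 32.5, 38.2, 49.1, 64.6, 74.3, 83.2.
The total first reaches 66 DD on day 8.

day 8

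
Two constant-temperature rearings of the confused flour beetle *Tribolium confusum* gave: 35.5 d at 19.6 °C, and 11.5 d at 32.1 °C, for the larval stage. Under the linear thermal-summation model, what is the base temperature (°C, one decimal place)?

Under the model K = D·(T − T_b), so D₁·(T₁ − T_b) = D₂·(T₂ − T_b).
35.5·(19.6 − T_b) = 11.5·(32.1 − T_b)
T_b = (35.5·19.6 − 11.5·32.1) / (35.5 − 11.5) = 326.65 / 24.0 = 13.610 °C ≈ 13.6 °C.

13.6 °C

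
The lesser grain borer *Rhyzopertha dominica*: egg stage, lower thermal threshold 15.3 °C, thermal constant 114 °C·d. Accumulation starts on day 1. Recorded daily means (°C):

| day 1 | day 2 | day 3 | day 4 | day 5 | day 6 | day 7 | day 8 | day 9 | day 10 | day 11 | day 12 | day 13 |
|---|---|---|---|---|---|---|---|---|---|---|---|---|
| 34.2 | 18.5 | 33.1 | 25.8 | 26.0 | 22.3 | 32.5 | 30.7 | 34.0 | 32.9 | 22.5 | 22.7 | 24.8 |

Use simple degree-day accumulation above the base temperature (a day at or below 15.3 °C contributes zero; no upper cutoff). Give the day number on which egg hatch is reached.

day 9

Daily DD above 15.3 °C: 18.9, 3.2, 17.8, 10.5, 10.7, 7.0, 17.2, 15.4, 18.7, 17.6, 7.2, 7.4, 9.5.
Cumulative: 18.9, 22.1, 39.9, 50.4, 61.1, 68.1, 85.3, 100.7, 119.4, 137.0, 144.2, 151.6, 161.1.
The total first reaches 114 DD on day 9.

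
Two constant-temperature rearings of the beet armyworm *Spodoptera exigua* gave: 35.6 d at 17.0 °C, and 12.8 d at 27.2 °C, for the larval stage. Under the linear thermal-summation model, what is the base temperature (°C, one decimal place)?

11.3 °C

Linear rate model ⇒ the product D·(T − T_b) is constant across temperatures.
35.6·(17.0 − T_b) = 12.8·(27.2 − T_b)
T_b = (35.6·17.0 − 12.8·27.2) / (35.6 − 12.8) = 257.04 / 22.8 = 11.274 °C ≈ 11.3 °C.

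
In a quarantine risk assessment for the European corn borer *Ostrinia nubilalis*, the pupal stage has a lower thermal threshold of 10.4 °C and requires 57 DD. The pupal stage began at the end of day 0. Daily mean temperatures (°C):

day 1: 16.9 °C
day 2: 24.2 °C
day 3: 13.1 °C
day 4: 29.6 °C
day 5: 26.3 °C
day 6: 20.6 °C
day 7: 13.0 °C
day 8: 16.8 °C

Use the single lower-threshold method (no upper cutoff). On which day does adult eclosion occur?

day 5

Daily DD above 10.4 °C: 6.5, 13.8, 2.7, 19.2, 15.9, 10.2, 2.6, 6.4.
Cumulative: 6.5, 20.3, 23.0, 42.2, 58.1, 68.3, 70.9, 77.3.
The total first reaches 57 DD on day 5.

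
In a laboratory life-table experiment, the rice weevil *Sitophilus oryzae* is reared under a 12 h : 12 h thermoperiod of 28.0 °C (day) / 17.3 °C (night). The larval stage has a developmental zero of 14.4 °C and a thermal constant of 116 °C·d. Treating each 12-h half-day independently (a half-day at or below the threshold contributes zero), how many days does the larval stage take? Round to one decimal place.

14.1 days

Day half: max(0, 28.0 − 14.4) × 0.5 = 13.6 × 0.5 = 6.80 DD.
Night half: max(0, 17.3 − 14.4) × 0.5 = 2.9 × 0.5 = 1.45 DD.
Per 24 h: 8.25 DD/day.
Duration = 116 / 8.25 = 14.061 ≈ 14.1 days.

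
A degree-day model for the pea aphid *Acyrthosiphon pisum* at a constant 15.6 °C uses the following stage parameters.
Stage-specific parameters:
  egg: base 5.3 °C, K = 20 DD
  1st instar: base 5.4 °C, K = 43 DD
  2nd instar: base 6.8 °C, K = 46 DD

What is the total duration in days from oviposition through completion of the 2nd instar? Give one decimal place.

11.4 days

egg: 20 / (15.6 − 5.3) = 20 / 10.3 = 1.942 d.
1st instar: 43 / (15.6 − 5.4) = 43 / 10.2 = 4.216 d.
2nd instar: 46 / (15.6 − 6.8) = 46 / 8.8 = 5.227 d.
Sum = 11.385 ≈ 11.4 days.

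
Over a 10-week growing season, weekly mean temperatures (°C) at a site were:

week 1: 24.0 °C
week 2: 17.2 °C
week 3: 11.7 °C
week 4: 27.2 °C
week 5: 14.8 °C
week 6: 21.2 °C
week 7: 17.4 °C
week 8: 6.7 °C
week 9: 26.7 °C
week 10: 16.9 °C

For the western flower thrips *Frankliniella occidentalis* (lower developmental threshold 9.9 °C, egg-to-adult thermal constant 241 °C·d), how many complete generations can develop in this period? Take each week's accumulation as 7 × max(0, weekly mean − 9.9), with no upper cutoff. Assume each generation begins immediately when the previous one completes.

Weekly DD (7 × max(0, T̄ − 9.9)): 98.7, 51.1, 12.6, 121.1, 34.3, 79.1, 52.5, 0.0, 117.6, 49.0.
Season total = 616.0 DD.
Complete generations = ⌊616.0 / 241⌋ = 2.

2 generations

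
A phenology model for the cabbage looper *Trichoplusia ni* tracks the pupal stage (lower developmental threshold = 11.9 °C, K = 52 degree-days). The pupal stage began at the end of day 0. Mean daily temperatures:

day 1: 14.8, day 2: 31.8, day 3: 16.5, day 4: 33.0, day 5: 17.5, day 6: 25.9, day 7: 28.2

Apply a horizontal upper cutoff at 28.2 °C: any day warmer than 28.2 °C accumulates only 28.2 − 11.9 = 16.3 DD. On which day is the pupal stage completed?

Daily DD above 11.9 °C (capped at 16.3): 2.9, 16.3, 4.6, 16.3, 5.6, 14.0, 16.3.
Cumulative: 2.9, 19.2, 23.8, 40.1, 45.7, 59.7, 76.0.
The total first reaches 52 DD on day 6.

day 6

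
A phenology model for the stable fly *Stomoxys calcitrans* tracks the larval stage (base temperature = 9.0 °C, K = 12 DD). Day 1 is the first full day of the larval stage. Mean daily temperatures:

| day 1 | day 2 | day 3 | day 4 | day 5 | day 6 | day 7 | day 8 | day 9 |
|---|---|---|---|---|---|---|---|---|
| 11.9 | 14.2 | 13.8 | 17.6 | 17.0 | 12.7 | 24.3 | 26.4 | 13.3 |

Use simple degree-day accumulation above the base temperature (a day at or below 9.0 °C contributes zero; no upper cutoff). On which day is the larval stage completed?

day 3

Daily DD above 9.0 °C: 2.9, 5.2, 4.8, 8.6, 8.0, 3.7, 15.3, 17.4, 4.3.
Cumulative: 2.9, 8.1, 12.9, 21.5, 29.5, 33.2, 48.5, 65.9, 70.2.
The total first reaches 12 DD on day 3.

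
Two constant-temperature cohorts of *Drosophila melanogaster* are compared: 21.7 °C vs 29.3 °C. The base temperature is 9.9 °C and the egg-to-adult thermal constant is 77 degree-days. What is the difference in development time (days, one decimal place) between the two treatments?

At 21.7 °C: 77 / (21.7 − 9.9) = 77 / 11.8 = 6.525 d.
At 29.3 °C: 77 / (29.3 − 9.9) = 77 / 19.4 = 3.969 d.
Difference = |6.525 − 3.969| = 2.556 ≈ 2.6 days.

2.6 days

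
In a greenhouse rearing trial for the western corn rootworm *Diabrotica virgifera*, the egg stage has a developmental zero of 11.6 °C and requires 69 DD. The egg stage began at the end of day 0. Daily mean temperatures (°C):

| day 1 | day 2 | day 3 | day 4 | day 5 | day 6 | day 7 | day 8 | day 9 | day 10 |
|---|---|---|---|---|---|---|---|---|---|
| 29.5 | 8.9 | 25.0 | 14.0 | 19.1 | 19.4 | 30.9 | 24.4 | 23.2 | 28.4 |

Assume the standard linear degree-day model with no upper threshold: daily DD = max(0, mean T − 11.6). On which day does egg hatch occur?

Daily DD above 11.6 °C: 17.9, 0.0, 13.4, 2.4, 7.5, 7.8, 19.3, 12.8, 11.6, 16.8.
Cumulative: 17.9, 17.9, 31.3, 33.7, 41.2, 49.0, 68.3, 81.1, 92.7, 109.5.
The total first reaches 69 DD on day 8.

day 8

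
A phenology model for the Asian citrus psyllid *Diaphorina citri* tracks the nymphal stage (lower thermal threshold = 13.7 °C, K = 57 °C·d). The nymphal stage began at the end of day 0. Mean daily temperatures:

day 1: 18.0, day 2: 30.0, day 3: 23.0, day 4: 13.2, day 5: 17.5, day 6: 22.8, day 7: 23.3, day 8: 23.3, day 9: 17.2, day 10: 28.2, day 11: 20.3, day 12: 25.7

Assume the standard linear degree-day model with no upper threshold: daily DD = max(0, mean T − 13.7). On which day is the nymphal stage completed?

day 8

Daily DD above 13.7 °C: 4.3, 16.3, 9.3, 0.0, 3.8, 9.1, 9.6, 9.6, 3.5, 14.5, 6.6, 12.0.
Cumulative: 4.3, 20.6, 29.9, 29.9, 33.7, 42.8, 52.4, 62.0, 65.5, 80.0, 86.6, 98.6.
The total first reaches 57 DD on day 8.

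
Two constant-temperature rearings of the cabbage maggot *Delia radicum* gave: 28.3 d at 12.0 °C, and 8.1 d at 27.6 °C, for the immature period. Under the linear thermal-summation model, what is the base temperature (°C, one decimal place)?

5.7 °C

Equal thermal constants: D₁(T₁ − T_b) = D₂(T₂ − T_b).
28.3·(12.0 − T_b) = 8.1·(27.6 − T_b)
T_b = (28.3·12.0 − 8.1·27.6) / (28.3 − 8.1) = 116.04 / 20.2 = 5.745 °C ≈ 5.7 °C.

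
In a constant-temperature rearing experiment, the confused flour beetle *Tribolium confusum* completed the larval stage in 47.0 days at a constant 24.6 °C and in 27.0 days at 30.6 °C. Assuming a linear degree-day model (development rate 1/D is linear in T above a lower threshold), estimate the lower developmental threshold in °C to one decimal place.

16.5 °C

Linear rate model ⇒ the product D·(T − T_b) is constant across temperatures.
47.0·(24.6 − T_b) = 27.0·(30.6 − T_b)
T_b = (47.0·24.6 − 27.0·30.6) / (47.0 − 27.0) = 330.00 / 20.0 = 16.500 °C ≈ 16.5 °C.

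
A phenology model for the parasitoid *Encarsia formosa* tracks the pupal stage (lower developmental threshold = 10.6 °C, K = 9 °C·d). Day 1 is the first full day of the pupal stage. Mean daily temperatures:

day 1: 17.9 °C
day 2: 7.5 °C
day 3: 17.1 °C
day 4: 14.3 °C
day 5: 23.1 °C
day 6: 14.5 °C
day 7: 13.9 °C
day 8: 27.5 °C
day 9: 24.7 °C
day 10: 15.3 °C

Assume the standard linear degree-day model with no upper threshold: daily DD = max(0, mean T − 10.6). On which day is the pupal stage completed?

Daily DD above 10.6 °C: 7.3, 0.0, 6.5, 3.7, 12.5, 3.9, 3.3, 16.9, 14.1, 4.7.
Cumulative: 7.3, 7.3, 13.8, 17.5, 30.0, 33.9, 37.2, 54.1, 68.2, 72.9.
The total first reaches 9 DD on day 3.

day 3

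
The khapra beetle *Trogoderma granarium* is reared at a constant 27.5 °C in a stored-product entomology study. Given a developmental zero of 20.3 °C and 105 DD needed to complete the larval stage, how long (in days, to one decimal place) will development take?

Daily accumulation = 27.5 − 20.3 = 7.2 DD/day.
Duration = 105 / 7.2 = 14.583 ≈ 14.6 days.

14.6 days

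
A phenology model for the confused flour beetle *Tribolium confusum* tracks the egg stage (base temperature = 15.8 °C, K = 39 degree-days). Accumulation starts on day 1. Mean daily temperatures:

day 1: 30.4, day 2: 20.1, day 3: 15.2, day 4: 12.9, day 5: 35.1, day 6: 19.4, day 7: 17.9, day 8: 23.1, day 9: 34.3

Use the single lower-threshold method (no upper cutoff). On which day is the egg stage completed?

day 6

Daily DD above 15.8 °C: 14.6, 4.3, 0.0, 0.0, 19.3, 3.6, 2.1, 7.3, 18.5.
Cumulative: 14.6, 18.9, 18.9, 18.9, 38.2, 41.8, 43.9, 51.2, 69.7.
The total first reaches 39 DD on day 6.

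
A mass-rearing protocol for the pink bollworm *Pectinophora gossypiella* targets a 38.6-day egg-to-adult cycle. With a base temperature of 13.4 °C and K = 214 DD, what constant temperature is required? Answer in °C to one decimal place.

18.9 °C

Required daily accumulation = 214 / 38.6 = 5.544 DD/day.
T = T_base + 5.544 = 13.4 + 5.544 = 18.944 ≈ 18.9 °C.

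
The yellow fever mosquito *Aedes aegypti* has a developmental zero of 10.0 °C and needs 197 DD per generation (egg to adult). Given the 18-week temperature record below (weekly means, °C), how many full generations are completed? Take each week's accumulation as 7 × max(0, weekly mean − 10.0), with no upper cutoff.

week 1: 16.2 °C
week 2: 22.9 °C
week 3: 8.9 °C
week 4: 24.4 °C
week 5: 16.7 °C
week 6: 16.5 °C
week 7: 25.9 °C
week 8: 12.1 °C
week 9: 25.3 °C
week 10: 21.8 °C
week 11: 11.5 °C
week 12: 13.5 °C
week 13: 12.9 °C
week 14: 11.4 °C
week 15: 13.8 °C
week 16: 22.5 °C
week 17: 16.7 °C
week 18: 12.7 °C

Weekly DD (7 × max(0, T̄ − 10.0)): 43.4, 90.3, 0.0, 100.8, 46.9, 45.5, 111.3, 14.7, 107.1, 82.6, 10.5, 24.5, 20.3, 9.8, 26.6, 87.5, 46.9, 18.9.
Season total = 887.6 DD.
Complete generations = ⌊887.6 / 197⌋ = 4.

4 generations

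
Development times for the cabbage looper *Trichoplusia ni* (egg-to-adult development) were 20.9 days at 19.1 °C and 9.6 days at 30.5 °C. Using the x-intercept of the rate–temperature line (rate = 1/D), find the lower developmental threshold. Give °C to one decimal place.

9.4 °C

Equal thermal constants: D₁(T₁ − T_b) = D₂(T₂ − T_b).
20.9·(19.1 − T_b) = 9.6·(30.5 − T_b)
T_b = (20.9·19.1 − 9.6·30.5) / (20.9 − 9.6) = 106.39 / 11.3 = 9.415 °C ≈ 9.4 °C.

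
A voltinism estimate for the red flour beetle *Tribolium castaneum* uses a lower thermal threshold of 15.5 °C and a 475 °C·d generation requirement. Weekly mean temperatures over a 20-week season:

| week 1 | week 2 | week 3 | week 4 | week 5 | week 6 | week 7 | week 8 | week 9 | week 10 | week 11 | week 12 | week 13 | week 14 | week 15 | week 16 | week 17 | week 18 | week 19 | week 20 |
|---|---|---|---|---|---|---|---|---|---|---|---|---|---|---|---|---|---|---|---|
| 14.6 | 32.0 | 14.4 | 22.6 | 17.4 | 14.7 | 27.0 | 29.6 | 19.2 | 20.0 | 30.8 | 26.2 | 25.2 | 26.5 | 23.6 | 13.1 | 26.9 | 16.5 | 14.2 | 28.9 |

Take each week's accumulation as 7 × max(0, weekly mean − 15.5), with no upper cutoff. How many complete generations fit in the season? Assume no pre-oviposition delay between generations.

2 generations

Weekly DD (7 × max(0, T̄ − 15.5)): 0.0, 115.5, 0.0, 49.7, 13.3, 0.0, 80.5, 98.7, 25.9, 31.5, 107.1, 74.9, 67.9, 77.0, 56.7, 0.0, 79.8, 7.0, 0.0, 93.8.
Season total = 979.3 DD.
Complete generations = ⌊979.3 / 475⌋ = 2.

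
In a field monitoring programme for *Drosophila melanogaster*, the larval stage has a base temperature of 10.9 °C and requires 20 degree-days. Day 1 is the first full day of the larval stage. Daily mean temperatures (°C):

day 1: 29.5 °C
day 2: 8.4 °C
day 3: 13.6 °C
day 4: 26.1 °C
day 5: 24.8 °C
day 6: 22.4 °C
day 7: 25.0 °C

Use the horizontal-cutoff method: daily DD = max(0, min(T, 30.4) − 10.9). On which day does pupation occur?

Daily DD above 10.9 °C (capped at 19.5): 18.6, 0.0, 2.7, 15.2, 13.9, 11.5, 14.1.
Cumulative: 18.6, 18.6, 21.3, 36.5, 50.4, 61.9, 76.0.
The total first reaches 20 DD on day 3.

day 3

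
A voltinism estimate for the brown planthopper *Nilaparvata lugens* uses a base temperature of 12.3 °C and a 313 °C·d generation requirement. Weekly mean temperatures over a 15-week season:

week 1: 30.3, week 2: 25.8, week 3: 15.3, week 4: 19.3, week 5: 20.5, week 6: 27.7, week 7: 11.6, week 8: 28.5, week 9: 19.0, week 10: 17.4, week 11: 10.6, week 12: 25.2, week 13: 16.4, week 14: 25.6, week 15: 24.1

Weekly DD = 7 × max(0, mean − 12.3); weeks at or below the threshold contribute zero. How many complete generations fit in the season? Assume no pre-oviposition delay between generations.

Weekly DD (7 × max(0, T̄ − 12.3)): 126.0, 94.5, 21.0, 49.0, 57.4, 107.8, 0.0, 113.4, 46.9, 35.7, 0.0, 90.3, 28.7, 93.1, 82.6.
Season total = 946.4 DD.
Complete generations = ⌊946.4 / 313⌋ = 3.

3 generations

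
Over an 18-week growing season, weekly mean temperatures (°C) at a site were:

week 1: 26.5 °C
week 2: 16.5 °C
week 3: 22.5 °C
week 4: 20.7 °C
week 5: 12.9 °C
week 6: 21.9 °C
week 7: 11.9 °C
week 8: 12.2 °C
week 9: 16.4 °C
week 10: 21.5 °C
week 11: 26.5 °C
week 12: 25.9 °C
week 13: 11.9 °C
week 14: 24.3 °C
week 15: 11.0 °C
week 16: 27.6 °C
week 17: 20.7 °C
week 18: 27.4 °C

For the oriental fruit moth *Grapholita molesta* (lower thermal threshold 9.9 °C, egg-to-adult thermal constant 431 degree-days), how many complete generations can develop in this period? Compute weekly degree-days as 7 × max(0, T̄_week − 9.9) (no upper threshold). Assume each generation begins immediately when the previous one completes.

2 generations

Weekly DD (7 × max(0, T̄ − 9.9)): 116.2, 46.2, 88.2, 75.6, 21.0, 84.0, 14.0, 16.1, 45.5, 81.2, 116.2, 112.0, 14.0, 100.8, 7.7, 123.9, 75.6, 122.5.
Season total = 1260.7 DD.
Complete generations = ⌊1260.7 / 431⌋ = 2.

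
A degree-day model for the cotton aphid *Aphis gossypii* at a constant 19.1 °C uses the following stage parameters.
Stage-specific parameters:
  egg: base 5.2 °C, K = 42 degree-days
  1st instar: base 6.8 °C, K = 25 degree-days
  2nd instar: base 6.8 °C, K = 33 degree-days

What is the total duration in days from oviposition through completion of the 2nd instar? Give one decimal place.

7.7 days

egg: 42 / (19.1 − 5.2) = 42 / 13.9 = 3.022 d.
1st instar: 25 / (19.1 − 6.8) = 25 / 12.3 = 2.033 d.
2nd instar: 33 / (19.1 − 6.8) = 33 / 12.3 = 2.683 d.
Sum = 7.737 ≈ 7.7 days.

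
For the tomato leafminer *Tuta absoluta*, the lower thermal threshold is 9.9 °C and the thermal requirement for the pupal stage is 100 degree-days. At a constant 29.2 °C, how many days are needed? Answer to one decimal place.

5.2 days

Daily accumulation = 29.2 − 9.9 = 19.3 DD/day.
Duration = 100 / 19.3 = 5.181 ≈ 5.2 days.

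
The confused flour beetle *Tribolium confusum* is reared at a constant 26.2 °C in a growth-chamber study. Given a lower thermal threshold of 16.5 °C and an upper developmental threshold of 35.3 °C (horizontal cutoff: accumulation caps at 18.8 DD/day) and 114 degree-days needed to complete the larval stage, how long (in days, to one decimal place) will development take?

11.8 days

Daily accumulation = 26.2 − 16.5 = 9.7 DD/day.
Duration = 114 / 9.7 = 11.753 ≈ 11.8 days.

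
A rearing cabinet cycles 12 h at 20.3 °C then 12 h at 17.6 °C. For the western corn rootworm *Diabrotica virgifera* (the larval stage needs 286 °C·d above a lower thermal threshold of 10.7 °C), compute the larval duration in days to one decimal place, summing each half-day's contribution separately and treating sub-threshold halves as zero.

34.7 days

Day half: max(0, 20.3 − 10.7) × 0.5 = 9.6 × 0.5 = 4.80 DD.
Night half: max(0, 17.6 − 10.7) × 0.5 = 6.9 × 0.5 = 3.45 DD.
Per 24 h: 8.25 DD/day.
Duration = 286 / 8.25 = 34.667 ≈ 34.7 days.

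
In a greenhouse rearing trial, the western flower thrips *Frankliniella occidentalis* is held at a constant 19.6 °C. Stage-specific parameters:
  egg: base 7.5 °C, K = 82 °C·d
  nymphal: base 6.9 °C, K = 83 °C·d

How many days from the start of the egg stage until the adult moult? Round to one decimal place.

13.3 days

egg: 82 / (19.6 − 7.5) = 82 / 12.1 = 6.777 d.
nymphal: 83 / (19.6 − 6.9) = 83 / 12.7 = 6.535 d.
Sum = 13.312 ≈ 13.3 days.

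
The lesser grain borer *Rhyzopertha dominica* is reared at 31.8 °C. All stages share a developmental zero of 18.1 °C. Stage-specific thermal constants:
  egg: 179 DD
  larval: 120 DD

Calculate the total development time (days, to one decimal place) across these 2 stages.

21.8 days

Daily accumulation at 31.8 °C = 31.8 − 18.1 = 13.7 DD/day.
Total K = 179 + 120 = 299 DD.
Total duration = 299 / 13.7 = 21.825 ≈ 21.8 days.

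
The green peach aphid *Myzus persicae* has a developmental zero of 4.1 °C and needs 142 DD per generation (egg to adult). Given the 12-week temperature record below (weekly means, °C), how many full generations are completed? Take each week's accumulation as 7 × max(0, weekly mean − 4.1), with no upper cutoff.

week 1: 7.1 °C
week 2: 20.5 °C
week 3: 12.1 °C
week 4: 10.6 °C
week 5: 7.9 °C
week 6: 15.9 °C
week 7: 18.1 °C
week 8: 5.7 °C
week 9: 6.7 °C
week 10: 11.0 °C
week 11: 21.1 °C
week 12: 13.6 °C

Weekly DD (7 × max(0, T̄ − 4.1)): 21.0, 114.8, 56.0, 45.5, 26.6, 82.6, 98.0, 11.2, 18.2, 48.3, 119.0, 66.5.
Season total = 707.7 DD.
Complete generations = ⌊707.7 / 142⌋ = 4.

4 generations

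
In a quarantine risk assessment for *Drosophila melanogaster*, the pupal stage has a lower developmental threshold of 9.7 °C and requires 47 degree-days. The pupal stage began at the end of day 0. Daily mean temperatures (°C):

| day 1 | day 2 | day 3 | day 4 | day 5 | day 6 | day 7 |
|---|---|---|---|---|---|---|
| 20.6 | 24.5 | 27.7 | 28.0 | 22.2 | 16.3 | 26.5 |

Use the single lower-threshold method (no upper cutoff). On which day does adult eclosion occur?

Daily DD above 9.7 °C: 10.9, 14.8, 18.0, 18.3, 12.5, 6.6, 16.8.
Cumulative: 10.9, 25.7, 43.7, 62.0, 74.5, 81.1, 97.9.
The total first reaches 47 DD on day 4.

day 4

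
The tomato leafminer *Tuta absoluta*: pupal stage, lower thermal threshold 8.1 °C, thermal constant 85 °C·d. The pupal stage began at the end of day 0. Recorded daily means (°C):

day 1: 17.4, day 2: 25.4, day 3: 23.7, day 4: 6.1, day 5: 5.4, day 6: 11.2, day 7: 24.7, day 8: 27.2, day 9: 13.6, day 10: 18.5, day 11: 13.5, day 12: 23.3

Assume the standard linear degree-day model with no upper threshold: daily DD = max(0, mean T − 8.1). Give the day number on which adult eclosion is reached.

day 9

Daily DD above 8.1 °C: 9.3, 17.3, 15.6, 0.0, 0.0, 3.1, 16.6, 19.1, 5.5, 10.4, 5.4, 15.2.
Cumulative: 9.3, 26.6, 42.2, 42.2, 42.2, 45.3, 61.9, 81.0, 86.5, 96.9, 102.3, 117.5.
The total first reaches 85 DD on day 9.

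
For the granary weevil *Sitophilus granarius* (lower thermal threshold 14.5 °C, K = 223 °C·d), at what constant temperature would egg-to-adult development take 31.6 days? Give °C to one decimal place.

21.6 °C

Required daily accumulation = 223 / 31.6 = 7.057 DD/day.
T = T_base + 7.057 = 14.5 + 7.057 = 21.557 ≈ 21.6 °C.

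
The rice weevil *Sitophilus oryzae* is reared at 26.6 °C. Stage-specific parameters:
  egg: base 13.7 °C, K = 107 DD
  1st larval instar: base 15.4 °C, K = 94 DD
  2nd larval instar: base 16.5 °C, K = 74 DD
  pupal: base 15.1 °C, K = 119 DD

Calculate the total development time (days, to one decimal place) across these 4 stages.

34.4 days

egg: 107 / (26.6 − 13.7) = 107 / 12.9 = 8.295 d.
1st larval instar: 94 / (26.6 − 15.4) = 94 / 11.2 = 8.393 d.
2nd larval instar: 74 / (26.6 − 16.5) = 74 / 10.1 = 7.327 d.
pupal: 119 / (26.6 − 15.1) = 119 / 11.5 = 10.348 d.
Sum = 34.362 ≈ 34.4 days.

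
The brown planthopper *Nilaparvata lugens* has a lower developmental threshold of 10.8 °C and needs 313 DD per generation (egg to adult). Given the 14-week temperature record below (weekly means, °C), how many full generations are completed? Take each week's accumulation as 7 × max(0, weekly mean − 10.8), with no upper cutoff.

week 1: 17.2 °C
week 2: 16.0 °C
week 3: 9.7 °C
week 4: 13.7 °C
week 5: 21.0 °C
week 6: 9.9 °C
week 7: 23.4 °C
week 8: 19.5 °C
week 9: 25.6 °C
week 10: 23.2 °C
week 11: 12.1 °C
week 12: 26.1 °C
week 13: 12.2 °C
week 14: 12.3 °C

Weekly DD (7 × max(0, T̄ − 10.8)): 44.8, 36.4, 0.0, 20.3, 71.4, 0.0, 88.2, 60.9, 103.6, 86.8, 9.1, 107.1, 9.8, 10.5.
Season total = 648.9 DD.
Complete generations = ⌊648.9 / 313⌋ = 2.

2 generations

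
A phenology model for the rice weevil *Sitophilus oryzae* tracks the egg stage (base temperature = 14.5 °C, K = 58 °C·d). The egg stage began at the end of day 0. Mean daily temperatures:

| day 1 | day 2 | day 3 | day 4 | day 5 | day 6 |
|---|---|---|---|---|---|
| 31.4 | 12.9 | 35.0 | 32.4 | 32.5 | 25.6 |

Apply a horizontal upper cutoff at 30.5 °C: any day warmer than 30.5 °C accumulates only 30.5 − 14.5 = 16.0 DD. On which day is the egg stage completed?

day 5

Daily DD above 14.5 °C (capped at 16.0): 16.0, 0.0, 16.0, 16.0, 16.0, 11.1.
Cumulative: 16.0, 16.0, 32.0, 48.0, 64.0, 75.1.
The total first reaches 58 DD on day 5.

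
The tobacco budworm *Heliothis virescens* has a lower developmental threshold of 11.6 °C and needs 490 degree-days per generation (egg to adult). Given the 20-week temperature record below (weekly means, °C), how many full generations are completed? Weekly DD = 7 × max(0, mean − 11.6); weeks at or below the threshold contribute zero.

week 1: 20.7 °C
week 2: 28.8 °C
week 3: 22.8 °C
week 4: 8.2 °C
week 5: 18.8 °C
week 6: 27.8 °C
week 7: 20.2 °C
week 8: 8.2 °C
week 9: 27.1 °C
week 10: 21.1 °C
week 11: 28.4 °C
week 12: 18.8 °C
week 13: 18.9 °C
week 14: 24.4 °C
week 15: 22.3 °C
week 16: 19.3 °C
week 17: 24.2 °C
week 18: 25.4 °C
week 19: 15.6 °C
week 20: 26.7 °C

2 generations

Weekly DD (7 × max(0, T̄ − 11.6)): 63.7, 120.4, 78.4, 0.0, 50.4, 113.4, 60.2, 0.0, 108.5, 66.5, 117.6, 50.4, 51.1, 89.6, 74.9, 53.9, 88.2, 96.6, 28.0, 105.7.
Season total = 1417.5 DD.
Complete generations = ⌊1417.5 / 490⌋ = 2.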